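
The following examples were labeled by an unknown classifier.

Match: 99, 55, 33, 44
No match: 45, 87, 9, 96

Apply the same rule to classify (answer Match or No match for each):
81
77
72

No match, Match, No match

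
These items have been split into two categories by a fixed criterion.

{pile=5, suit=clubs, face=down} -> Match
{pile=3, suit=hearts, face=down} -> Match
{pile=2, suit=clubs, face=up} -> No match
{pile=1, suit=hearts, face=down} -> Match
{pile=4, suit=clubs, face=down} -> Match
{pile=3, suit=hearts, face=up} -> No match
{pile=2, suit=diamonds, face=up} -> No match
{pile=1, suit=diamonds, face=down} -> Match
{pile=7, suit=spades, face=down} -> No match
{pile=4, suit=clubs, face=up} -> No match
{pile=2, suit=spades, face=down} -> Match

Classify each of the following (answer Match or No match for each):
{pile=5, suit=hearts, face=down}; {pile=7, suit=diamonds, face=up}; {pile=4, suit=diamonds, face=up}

Match, No match, No match

All 'Match' examples share one property — face is down AND pile ≤ 5 — and every 'No match' example lacks it.
{pile=5, suit=hearts, face=down} — face is down, pile = 5, hence Match.
{pile=7, suit=diamonds, face=up} — face is up, pile = 7, hence No match.
{pile=4, suit=diamonds, face=up} — face is up, pile = 4, hence No match.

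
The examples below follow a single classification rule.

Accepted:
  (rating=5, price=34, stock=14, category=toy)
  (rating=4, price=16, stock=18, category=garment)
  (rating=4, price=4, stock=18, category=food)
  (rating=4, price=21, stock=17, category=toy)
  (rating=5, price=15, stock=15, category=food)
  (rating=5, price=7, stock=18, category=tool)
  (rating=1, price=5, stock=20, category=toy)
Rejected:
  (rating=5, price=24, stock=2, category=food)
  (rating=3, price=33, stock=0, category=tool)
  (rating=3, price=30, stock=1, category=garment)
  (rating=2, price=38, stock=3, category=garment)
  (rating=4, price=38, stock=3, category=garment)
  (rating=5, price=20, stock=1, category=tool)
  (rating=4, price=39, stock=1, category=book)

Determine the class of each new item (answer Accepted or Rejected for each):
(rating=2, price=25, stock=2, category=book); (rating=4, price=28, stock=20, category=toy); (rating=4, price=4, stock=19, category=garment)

A rule that fits every label: stock ≥ 14 — true of each 'Accepted' example, false of each 'Rejected' one.
(rating=2, price=25, stock=2, category=book): Rejected (stock = 2). (rating=4, price=28, stock=20, category=toy): Accepted (stock = 20). (rating=4, price=4, stock=19, category=garment): Accepted (stock = 19).

Rejected, Accepted, Accepted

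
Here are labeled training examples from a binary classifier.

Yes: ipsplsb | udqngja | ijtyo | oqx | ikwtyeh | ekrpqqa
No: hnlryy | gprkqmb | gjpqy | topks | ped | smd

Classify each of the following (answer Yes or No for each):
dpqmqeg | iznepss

All 'Yes' examples share one property — starts with a vowel — and every 'No' example lacks it.
dpqmqeg: starts with 'd', doesn't qualify → No.
iznepss: starts with 'i', matches → Yes.

No, Yes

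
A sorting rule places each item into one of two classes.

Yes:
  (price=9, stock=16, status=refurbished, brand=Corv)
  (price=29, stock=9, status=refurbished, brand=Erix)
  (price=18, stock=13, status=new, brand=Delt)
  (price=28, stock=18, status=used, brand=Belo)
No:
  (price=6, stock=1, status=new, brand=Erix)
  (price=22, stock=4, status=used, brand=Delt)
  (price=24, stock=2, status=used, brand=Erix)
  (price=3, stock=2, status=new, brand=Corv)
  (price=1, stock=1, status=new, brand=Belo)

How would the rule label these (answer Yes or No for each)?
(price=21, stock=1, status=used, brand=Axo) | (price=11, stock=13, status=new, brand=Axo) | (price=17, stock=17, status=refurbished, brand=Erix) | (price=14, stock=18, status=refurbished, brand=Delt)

All 'Yes' examples share one property — stock ≥ 9 — and every 'No' example lacks it.
(price=21, stock=1, status=used, brand=Axo) — stock = 1, hence No.
(price=11, stock=13, status=new, brand=Axo) — stock = 13, hence Yes.
(price=17, stock=17, status=refurbished, brand=Erix) — stock = 17, hence Yes.
(price=14, stock=18, status=refurbished, brand=Delt) — stock = 18, hence Yes.

No, Yes, Yes, Yes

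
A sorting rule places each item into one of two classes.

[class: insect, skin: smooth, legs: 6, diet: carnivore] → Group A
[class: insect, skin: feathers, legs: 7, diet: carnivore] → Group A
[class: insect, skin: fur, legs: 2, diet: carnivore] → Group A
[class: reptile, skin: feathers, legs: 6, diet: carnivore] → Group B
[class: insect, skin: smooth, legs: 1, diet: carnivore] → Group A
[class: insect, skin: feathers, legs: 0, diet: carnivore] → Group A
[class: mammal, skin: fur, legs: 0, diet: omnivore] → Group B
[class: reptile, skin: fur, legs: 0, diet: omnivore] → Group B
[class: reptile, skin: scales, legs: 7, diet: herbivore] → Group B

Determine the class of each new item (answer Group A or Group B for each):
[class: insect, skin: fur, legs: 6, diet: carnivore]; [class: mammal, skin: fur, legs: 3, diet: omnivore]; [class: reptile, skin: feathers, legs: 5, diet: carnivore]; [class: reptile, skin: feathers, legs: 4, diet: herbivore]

The common property of the 'Group A' items is: class is insect. No 'Group B' item has it.
[class: insect, skin: fur, legs: 6, diet: carnivore]: Group A (class is insect). [class: mammal, skin: fur, legs: 3, diet: omnivore]: Group B (class is mammal). [class: reptile, skin: feathers, legs: 5, diet: carnivore]: Group B (class is reptile). [class: reptile, skin: feathers, legs: 4, diet: herbivore]: Group B (class is reptile).

Group A, Group B, Group B, Group B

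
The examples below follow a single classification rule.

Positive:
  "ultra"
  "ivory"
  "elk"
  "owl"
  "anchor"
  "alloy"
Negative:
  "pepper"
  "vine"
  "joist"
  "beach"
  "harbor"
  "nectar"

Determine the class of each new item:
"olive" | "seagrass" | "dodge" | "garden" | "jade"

All 'Positive' examples share one property — starts with a vowel — and every 'Negative' example lacks it.
"olive" → starts with 'o' → Positive. "seagrass" → starts with 's' → Negative. "dodge" → starts with 'd' → Negative. "garden" → starts with 'g' → Negative. "jade" → starts with 'j' → Negative.

Positive, Negative, Negative, Negative, Negative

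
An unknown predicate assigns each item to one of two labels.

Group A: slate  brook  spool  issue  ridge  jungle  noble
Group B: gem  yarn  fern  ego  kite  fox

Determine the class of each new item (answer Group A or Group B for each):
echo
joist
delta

Group B, Group A, Group A

One predicate separates the groups cleanly: length ≥ 5.
echo: length 4, fails this test → Group B.
joist: length 5, satisfies this → Group A.
delta: length 5, satisfies this → Group A.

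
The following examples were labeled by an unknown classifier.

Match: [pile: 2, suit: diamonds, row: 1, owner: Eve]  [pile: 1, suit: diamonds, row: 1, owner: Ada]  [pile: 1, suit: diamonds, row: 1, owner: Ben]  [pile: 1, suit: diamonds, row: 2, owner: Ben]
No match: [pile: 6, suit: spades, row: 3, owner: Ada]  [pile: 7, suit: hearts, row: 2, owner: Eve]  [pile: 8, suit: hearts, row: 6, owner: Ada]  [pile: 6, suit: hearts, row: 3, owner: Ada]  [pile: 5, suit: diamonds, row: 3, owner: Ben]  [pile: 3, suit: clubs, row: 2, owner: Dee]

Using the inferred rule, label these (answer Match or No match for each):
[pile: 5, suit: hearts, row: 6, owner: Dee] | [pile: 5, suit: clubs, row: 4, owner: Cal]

The classifier is using: pile ≤ 2.
[pile: 5, suit: hearts, row: 6, owner: Dee]: No match (pile = 5).
[pile: 5, suit: clubs, row: 4, owner: Cal]: No match (pile = 5).

No match, No match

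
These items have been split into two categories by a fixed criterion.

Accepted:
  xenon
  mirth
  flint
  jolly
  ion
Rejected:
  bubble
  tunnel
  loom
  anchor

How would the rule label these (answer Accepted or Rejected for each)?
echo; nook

Comparing the two groups points to one rule — odd length.
echo: length 4 — does not fit, so Rejected.
nook: length 4 — does not fit, so Rejected.

Rejected, Rejected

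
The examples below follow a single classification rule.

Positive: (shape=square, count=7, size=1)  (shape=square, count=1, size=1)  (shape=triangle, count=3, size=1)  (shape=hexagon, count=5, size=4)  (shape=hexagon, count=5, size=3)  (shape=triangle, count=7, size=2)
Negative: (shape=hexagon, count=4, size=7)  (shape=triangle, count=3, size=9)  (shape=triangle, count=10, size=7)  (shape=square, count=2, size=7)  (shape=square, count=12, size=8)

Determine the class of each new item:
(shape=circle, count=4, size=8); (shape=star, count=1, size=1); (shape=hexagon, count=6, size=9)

Negative, Positive, Negative

The common property of the 'Positive' items is: size ≤ 4. No 'Negative' item has it.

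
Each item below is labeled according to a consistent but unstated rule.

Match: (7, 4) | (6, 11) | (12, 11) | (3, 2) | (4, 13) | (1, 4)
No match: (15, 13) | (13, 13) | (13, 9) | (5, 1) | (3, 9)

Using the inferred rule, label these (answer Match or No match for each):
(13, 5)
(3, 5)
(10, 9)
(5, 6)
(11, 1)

No match, No match, Match, Match, No match

The rule appears to be: sum is odd.
(13, 5): 13+5 = 18 — does not fit, so No match.
(3, 5): 3+5 = 8 — does not fit, so No match.
(10, 9): 10+9 = 19 — has this property, so Match.
(5, 6): 5+6 = 11 — has this property, so Match.
(11, 1): 11+1 = 12 — does not fit, so No match.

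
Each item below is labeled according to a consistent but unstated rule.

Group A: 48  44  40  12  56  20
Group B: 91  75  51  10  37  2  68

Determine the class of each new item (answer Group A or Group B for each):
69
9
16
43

Group B, Group B, Group A, Group B

The classifier is using: multiple of 4 AND at most 56.
69 → 69 = 4·17 + 1, 69 > 56 → Group B.
9 → 9 = 4·2 + 1, 9 ≤ 56 → Group B.
16 → 16 = 4·4, 16 ≤ 56 → Group A.
43 → 43 = 4·10 + 3, 43 ≤ 56 → Group B.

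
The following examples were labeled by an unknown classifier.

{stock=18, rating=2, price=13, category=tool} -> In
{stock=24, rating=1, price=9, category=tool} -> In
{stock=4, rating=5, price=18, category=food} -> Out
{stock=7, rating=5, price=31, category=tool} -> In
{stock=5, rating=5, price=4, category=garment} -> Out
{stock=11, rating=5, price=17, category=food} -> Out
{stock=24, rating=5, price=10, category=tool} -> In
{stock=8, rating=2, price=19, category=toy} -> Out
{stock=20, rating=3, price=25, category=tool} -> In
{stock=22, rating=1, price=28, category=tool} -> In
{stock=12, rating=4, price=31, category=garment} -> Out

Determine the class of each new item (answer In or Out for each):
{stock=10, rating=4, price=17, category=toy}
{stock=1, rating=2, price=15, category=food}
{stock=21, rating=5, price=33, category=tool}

The classifier is using: category is tool.
{stock=10, rating=4, price=17, category=toy} — category is toy, hence Out. {stock=1, rating=2, price=15, category=food} — category is food, hence Out. {stock=21, rating=5, price=33, category=tool} — category is tool, hence In.

Out, Out, In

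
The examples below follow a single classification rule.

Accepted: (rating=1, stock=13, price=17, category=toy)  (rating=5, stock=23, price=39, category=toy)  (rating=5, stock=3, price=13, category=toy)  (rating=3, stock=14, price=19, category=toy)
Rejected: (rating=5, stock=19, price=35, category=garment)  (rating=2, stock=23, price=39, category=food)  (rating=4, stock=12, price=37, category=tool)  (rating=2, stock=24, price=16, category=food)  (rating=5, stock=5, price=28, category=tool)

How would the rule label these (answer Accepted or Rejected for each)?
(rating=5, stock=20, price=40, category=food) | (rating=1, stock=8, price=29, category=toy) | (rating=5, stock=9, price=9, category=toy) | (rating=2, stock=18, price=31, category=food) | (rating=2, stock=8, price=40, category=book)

Rejected, Accepted, Accepted, Rejected, Rejected

Every 'Accepted' example satisfies: category is toy. None of the 'Rejected' examples do.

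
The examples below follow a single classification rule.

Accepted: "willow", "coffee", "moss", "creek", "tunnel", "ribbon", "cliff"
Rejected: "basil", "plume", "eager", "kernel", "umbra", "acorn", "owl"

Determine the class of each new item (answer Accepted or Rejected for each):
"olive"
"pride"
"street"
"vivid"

Rejected, Rejected, Accepted, Rejected

The classifier is using: has a double letter.
"olive" → no doubled letter → Rejected.
"pride" → no doubled letter → Rejected.
"street" → 'ee' doubled → Accepted.
"vivid" → no doubled letter → Rejected.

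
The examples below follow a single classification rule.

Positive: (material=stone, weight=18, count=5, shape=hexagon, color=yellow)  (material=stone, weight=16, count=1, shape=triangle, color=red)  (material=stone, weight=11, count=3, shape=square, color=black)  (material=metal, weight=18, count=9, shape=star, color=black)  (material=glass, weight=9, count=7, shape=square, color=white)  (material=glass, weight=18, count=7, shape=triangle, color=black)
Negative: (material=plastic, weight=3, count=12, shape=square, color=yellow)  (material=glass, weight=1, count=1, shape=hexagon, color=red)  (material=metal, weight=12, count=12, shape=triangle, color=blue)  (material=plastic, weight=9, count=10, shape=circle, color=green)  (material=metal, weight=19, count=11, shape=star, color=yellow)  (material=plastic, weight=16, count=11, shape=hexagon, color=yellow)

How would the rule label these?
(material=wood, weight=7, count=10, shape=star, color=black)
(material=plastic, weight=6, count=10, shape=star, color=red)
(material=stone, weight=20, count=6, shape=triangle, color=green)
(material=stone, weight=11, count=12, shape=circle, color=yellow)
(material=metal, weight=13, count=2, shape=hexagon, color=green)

One predicate separates the groups cleanly: count ≤ 9 AND weight ≥ 3.
Negative: (material=wood, weight=7, count=10, shape=star, color=black), since count = 10, weight = 7.
Negative: (material=plastic, weight=6, count=10, shape=star, color=red), since count = 10, weight = 6.
Positive: (material=stone, weight=20, count=6, shape=triangle, color=green), since count = 6, weight = 20.
Negative: (material=stone, weight=11, count=12, shape=circle, color=yellow), since count = 12, weight = 11.
Positive: (material=metal, weight=13, count=2, shape=hexagon, color=green), since count = 2, weight = 13.

Negative, Negative, Positive, Negative, Positive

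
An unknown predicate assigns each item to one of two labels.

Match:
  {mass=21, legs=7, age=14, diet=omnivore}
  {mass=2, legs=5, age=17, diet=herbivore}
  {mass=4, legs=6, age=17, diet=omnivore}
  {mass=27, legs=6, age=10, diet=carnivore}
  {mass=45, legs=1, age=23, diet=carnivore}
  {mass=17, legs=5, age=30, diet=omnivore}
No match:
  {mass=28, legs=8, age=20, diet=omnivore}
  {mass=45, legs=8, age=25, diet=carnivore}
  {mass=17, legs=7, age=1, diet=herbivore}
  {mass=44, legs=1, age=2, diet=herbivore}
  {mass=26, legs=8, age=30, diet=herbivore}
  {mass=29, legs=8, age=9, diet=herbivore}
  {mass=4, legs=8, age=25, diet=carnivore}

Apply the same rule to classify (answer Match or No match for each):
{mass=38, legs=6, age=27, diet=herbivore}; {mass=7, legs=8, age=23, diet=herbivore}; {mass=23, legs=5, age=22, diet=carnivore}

Match, No match, Match

All 'Match' examples share one property — age ≥ 9 AND legs ≤ 7 — and every 'No match' example lacks it.
{mass=38, legs=6, age=27, diet=herbivore}: age = 27, legs = 6, meets the rule → Match.
{mass=7, legs=8, age=23, diet=herbivore}: age = 23, legs = 8, doesn't match → No match.
{mass=23, legs=5, age=22, diet=carnivore}: age = 22, legs = 5, meets the rule → Match.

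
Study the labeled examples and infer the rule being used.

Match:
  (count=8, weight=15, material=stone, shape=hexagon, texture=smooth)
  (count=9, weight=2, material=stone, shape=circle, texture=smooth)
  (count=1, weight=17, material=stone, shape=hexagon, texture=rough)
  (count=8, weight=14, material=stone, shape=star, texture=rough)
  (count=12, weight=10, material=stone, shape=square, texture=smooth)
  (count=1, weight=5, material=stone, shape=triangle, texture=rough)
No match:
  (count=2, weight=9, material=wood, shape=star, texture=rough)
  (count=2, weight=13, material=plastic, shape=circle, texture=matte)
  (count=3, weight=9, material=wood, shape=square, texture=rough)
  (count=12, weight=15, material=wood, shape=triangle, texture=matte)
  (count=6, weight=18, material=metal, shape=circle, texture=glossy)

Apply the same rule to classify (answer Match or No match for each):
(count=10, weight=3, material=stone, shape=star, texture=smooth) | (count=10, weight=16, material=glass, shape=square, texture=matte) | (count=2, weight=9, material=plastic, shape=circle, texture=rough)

Match, No match, No match

'Match' ⟺ material is stone.
(count=10, weight=3, material=stone, shape=star, texture=smooth) → material is stone → Match. (count=10, weight=16, material=glass, shape=square, texture=matte) → material is glass → No match. (count=2, weight=9, material=plastic, shape=circle, texture=rough) → material is plastic → No match.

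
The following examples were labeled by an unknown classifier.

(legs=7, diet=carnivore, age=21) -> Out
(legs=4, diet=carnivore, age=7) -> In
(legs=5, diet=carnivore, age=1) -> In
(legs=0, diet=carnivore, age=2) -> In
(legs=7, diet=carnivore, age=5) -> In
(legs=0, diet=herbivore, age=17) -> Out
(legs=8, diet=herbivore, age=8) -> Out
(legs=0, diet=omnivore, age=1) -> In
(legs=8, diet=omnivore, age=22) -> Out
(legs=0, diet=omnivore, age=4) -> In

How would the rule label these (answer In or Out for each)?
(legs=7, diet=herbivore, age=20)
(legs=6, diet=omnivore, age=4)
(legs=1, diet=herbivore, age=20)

Out, In, Out

'In' ⟺ age ≤ 7.
(legs=7, diet=herbivore, age=20): Out (age = 20). (legs=6, diet=omnivore, age=4): In (age = 4). (legs=1, diet=herbivore, age=20): Out (age = 20).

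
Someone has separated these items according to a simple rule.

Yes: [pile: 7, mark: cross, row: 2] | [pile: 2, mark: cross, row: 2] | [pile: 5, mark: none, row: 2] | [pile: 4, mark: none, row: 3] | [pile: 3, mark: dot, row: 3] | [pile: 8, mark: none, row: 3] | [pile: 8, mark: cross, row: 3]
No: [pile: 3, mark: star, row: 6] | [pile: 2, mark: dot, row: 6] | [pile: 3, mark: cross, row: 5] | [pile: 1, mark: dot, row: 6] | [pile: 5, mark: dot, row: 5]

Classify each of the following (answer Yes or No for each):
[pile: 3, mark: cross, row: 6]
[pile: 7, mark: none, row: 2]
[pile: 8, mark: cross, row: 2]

'Yes' ⟺ row ≤ 3.
[pile: 3, mark: cross, row: 6]: No (row = 6). [pile: 7, mark: none, row: 2]: Yes (row = 2). [pile: 8, mark: cross, row: 2]: Yes (row = 2).

No, Yes, Yes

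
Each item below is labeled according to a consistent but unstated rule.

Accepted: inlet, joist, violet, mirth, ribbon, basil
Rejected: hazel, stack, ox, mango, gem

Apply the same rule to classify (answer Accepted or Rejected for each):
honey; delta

Checking candidate rules against both groups, what survives is: contains 'i'.
honey: no 'i' — fails the rule, so Rejected. delta: no 'i' — fails the rule, so Rejected.

Rejected, Rejected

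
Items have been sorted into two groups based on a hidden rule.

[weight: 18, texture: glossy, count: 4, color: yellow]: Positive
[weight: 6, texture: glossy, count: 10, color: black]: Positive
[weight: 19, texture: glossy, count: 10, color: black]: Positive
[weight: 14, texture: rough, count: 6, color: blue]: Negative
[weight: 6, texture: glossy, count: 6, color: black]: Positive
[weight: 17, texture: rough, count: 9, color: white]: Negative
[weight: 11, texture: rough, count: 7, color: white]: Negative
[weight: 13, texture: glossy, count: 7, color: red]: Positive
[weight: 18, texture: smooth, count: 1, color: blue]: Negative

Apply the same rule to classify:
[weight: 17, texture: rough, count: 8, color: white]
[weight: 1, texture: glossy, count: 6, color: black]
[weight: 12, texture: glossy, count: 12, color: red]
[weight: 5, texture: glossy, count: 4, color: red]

Negative, Positive, Positive, Positive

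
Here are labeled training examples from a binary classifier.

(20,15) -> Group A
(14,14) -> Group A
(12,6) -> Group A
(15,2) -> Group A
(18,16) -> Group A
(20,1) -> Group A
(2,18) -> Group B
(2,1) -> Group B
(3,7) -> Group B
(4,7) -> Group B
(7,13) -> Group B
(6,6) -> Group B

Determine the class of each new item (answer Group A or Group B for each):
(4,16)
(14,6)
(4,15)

The pattern is that an item is 'Group A' exactly when: first ≥ 12.

Group B, Group A, Group B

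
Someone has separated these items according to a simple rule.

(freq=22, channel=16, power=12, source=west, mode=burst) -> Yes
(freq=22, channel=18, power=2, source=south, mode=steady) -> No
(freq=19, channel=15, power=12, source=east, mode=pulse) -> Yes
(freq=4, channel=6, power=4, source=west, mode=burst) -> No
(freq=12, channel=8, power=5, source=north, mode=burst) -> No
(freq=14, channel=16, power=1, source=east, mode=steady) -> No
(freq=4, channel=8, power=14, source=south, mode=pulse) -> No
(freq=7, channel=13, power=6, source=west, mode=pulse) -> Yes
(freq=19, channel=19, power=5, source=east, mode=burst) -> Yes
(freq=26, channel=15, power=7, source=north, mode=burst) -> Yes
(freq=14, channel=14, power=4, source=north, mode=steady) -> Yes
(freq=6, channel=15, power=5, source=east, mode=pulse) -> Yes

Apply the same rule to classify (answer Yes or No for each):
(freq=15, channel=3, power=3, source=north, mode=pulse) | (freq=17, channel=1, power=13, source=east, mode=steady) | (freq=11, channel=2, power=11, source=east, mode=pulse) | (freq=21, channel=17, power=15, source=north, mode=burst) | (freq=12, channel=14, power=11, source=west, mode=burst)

'Yes' ⟺ power ≥ 4 AND channel ≥ 13.
No: (freq=15, channel=3, power=3, source=north, mode=pulse), since power = 3, channel = 3.
No: (freq=17, channel=1, power=13, source=east, mode=steady), since power = 13, channel = 1.
No: (freq=11, channel=2, power=11, source=east, mode=pulse), since power = 11, channel = 2.
Yes: (freq=21, channel=17, power=15, source=north, mode=burst), since power = 15, channel = 17.
Yes: (freq=12, channel=14, power=11, source=west, mode=burst), since power = 11, channel = 14.

No, No, No, Yes, Yes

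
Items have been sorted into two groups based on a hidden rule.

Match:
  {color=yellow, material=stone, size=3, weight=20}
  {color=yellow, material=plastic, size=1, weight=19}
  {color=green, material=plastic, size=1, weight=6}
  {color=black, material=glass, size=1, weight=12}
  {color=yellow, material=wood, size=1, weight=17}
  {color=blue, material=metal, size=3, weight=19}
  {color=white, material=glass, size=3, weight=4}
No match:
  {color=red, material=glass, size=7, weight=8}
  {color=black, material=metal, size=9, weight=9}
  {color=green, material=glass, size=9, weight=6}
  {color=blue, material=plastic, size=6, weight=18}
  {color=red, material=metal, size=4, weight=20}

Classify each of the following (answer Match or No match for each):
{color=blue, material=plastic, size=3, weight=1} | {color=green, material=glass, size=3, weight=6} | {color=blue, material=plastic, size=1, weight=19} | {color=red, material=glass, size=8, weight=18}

Match, Match, Match, No match

The rule appears to be: size ≤ 3.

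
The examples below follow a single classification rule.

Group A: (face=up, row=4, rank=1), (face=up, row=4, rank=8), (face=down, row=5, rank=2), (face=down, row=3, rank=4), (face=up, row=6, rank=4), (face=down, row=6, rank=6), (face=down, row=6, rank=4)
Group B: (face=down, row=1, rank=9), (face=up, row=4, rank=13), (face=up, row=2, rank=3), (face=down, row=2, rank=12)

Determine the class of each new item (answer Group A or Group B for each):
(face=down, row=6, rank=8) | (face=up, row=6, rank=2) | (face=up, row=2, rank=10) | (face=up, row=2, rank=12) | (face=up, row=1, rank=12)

One predicate separates the groups cleanly: rank ≤ 8 AND row ≥ 3.

Group A, Group A, Group B, Group B, Group B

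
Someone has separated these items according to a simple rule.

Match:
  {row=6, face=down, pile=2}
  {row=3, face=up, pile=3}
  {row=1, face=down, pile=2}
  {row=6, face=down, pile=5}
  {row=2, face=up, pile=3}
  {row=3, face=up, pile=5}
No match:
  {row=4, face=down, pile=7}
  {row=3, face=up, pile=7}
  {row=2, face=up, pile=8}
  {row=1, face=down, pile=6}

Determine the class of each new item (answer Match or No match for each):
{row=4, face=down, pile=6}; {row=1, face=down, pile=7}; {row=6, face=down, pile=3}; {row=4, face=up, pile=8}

One predicate separates the groups cleanly: pile ≤ 5.

No match, No match, Match, No match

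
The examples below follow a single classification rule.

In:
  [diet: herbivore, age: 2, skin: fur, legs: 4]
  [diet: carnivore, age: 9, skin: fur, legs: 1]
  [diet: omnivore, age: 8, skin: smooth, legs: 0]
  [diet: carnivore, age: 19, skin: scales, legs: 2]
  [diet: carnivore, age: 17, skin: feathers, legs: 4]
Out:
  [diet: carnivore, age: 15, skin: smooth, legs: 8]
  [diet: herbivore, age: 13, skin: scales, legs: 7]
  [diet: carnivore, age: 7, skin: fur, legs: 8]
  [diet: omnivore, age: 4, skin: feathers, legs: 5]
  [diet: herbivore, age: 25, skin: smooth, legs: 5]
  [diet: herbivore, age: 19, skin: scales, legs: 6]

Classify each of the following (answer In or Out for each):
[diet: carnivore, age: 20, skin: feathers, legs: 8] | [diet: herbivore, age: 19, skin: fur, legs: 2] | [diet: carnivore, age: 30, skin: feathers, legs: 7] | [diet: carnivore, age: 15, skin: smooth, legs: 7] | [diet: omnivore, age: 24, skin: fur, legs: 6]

Out, In, Out, Out, Out

The rule appears to be: legs ≤ 4.
[diet: carnivore, age: 20, skin: feathers, legs: 8] → legs = 8 → Out.
[diet: herbivore, age: 19, skin: fur, legs: 2] → legs = 2 → In.
[diet: carnivore, age: 30, skin: feathers, legs: 7] → legs = 7 → Out.
[diet: carnivore, age: 15, skin: smooth, legs: 7] → legs = 7 → Out.
[diet: omnivore, age: 24, skin: fur, legs: 6] → legs = 6 → Out.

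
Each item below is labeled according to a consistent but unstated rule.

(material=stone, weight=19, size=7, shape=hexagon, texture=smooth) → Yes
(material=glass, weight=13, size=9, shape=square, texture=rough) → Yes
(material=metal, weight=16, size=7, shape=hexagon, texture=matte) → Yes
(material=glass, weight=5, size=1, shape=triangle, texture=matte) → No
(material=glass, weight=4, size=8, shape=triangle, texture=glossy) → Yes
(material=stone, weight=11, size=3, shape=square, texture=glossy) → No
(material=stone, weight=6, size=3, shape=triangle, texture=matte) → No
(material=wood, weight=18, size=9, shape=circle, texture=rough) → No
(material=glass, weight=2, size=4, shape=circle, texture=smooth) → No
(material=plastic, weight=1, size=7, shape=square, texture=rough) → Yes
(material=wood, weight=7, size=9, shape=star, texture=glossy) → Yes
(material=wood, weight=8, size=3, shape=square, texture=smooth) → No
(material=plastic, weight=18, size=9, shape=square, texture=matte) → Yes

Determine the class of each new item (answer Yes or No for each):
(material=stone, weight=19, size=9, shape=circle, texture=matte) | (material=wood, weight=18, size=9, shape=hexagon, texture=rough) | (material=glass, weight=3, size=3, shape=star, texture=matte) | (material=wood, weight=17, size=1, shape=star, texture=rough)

The simplest hypothesis consistent with all the labels is: shape is not circle AND size ≥ 4.
No: (material=stone, weight=19, size=9, shape=circle, texture=matte), since shape is circle, size = 9.
Yes: (material=wood, weight=18, size=9, shape=hexagon, texture=rough), since shape is hexagon, size = 9.
No: (material=glass, weight=3, size=3, shape=star, texture=matte), since shape is star, size = 3.
No: (material=wood, weight=17, size=1, shape=star, texture=rough), since shape is star, size = 1.

No, Yes, No, No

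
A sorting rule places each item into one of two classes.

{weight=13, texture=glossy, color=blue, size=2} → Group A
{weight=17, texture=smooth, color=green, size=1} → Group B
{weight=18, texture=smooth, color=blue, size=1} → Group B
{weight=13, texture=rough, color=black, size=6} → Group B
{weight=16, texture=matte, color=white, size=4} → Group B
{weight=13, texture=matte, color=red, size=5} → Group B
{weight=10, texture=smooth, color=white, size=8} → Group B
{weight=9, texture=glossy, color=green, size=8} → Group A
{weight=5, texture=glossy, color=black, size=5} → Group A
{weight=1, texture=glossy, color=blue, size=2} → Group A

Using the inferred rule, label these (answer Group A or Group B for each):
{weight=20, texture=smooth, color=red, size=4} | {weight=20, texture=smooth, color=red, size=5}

The simplest hypothesis consistent with all the labels is: texture is glossy.

Group B, Group B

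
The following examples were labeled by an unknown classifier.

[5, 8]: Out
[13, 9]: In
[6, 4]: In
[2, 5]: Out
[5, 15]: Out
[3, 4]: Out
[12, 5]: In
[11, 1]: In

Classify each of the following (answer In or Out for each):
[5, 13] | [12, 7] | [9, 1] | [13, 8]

One predicate separates the groups cleanly: first > second.
[5, 13] — 5 < 13, hence Out. [12, 7] — 12 > 7, hence In. [9, 1] — 9 > 1, hence In. [13, 8] — 13 > 8, hence In.

Out, In, In, In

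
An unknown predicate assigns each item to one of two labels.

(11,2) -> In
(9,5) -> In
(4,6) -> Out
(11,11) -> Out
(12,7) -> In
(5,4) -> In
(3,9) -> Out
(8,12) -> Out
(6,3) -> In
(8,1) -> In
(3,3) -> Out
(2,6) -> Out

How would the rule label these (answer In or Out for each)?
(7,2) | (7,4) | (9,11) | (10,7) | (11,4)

Checking candidate rules against both groups, what survives is: first > second.

In, In, Out, In, In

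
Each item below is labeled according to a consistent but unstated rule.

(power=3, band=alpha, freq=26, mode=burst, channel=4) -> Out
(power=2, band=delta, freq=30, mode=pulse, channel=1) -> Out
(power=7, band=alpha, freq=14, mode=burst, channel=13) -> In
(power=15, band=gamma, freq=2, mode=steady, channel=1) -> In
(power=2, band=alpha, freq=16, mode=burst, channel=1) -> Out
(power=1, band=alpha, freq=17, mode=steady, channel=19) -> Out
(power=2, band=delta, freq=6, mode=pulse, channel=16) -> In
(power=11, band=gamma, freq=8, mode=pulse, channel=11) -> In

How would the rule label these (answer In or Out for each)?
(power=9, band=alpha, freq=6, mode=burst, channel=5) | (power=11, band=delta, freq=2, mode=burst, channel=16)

In, In

'In' ⟺ freq ≤ 14.
(power=9, band=alpha, freq=6, mode=burst, channel=5): freq = 6 — matches, so In.
(power=11, band=delta, freq=2, mode=burst, channel=16): freq = 2 — matches, so In.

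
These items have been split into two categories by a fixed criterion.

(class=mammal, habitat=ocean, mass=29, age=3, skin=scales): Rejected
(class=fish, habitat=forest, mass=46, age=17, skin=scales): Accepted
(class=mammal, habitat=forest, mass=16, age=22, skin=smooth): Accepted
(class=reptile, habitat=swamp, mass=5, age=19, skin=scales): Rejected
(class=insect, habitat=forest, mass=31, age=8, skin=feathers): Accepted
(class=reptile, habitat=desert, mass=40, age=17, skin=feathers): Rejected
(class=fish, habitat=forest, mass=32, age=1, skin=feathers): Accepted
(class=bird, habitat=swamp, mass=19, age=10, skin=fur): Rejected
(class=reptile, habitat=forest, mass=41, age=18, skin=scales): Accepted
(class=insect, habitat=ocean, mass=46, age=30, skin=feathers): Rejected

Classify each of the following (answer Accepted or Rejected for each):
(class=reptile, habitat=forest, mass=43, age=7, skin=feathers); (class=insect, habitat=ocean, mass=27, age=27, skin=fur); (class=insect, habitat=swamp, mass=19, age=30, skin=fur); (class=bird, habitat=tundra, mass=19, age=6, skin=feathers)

The common property of the 'Accepted' items is: habitat is forest. No 'Rejected' item has it.

Accepted, Rejected, Rejected, Rejected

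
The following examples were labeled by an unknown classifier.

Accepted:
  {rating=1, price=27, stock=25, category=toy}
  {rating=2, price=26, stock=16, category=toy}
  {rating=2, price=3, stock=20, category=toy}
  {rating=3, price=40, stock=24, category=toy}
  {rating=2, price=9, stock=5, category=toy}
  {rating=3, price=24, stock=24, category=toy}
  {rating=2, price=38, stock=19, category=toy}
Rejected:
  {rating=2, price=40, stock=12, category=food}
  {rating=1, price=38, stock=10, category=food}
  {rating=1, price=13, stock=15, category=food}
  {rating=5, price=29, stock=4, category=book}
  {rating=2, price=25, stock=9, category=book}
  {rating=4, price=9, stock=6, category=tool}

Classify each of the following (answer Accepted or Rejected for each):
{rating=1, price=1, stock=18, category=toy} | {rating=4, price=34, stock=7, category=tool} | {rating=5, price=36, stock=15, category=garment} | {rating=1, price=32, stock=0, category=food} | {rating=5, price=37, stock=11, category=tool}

Accepted, Rejected, Rejected, Rejected, Rejected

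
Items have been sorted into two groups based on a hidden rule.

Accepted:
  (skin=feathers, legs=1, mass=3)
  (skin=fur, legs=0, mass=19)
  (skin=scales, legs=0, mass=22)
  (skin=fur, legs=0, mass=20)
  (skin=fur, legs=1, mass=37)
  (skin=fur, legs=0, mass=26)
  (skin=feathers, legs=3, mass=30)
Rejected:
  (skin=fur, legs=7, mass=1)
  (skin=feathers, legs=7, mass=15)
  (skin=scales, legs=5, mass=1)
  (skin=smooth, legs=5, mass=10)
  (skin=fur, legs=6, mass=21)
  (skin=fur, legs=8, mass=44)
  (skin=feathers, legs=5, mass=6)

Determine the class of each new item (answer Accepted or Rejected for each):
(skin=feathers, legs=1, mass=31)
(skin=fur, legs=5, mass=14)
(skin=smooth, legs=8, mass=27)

Rule: legs ≤ 3. This holds for each 'Accepted' example and fails for each 'Rejected' one.
(skin=feathers, legs=1, mass=31) → legs = 1 → Accepted. (skin=fur, legs=5, mass=14) → legs = 5 → Rejected. (skin=smooth, legs=8, mass=27) → legs = 8 → Rejected.

Accepted, Rejected, Rejected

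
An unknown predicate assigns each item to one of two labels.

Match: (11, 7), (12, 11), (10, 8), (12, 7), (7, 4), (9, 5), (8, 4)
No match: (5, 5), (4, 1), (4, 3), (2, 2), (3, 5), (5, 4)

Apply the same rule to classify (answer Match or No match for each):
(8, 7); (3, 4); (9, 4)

Match, No match, Match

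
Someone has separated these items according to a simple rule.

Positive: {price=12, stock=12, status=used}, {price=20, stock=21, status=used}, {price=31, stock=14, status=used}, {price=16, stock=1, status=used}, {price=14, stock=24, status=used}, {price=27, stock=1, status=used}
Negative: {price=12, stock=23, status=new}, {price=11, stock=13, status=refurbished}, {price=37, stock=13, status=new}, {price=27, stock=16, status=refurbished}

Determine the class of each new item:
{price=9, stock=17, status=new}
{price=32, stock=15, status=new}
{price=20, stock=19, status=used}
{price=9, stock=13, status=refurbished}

The common property of the 'Positive' items is: status is used. No 'Negative' item has it.
{price=9, stock=17, status=new} → status is new → Negative.
{price=32, stock=15, status=new} → status is new → Negative.
{price=20, stock=19, status=used} → status is used → Positive.
{price=9, stock=13, status=refurbished} → status is refurbished → Negative.

Negative, Negative, Positive, Negative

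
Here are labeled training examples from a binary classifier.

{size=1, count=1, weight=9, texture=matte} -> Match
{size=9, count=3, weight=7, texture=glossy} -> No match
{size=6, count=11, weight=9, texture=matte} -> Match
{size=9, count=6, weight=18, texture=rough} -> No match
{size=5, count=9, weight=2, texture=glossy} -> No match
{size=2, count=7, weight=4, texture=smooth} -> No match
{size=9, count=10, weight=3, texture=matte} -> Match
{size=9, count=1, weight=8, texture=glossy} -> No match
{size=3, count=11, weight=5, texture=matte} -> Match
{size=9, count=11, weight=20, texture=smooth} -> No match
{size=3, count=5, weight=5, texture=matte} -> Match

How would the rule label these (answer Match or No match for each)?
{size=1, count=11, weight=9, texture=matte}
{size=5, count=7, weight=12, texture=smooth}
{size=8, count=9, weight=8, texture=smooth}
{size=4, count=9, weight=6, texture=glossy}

Match, No match, No match, No match

Rule: texture is matte. This holds for each 'Match' example and fails for each 'No match' one.
{size=1, count=11, weight=9, texture=matte} — texture is matte, hence Match. {size=5, count=7, weight=12, texture=smooth} — texture is smooth, hence No match. {size=8, count=9, weight=8, texture=smooth} — texture is smooth, hence No match. {size=4, count=9, weight=6, texture=glossy} — texture is glossy, hence No match.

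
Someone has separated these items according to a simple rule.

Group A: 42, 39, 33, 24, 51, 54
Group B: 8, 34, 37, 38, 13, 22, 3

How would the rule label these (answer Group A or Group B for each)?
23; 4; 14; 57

The rule appears to be: multiple of 3 AND at least 8.
23 — 23 = 3·7 + 2, 23 ≥ 8, hence Group B.
4 — 4 = 3·1 + 1, 4 < 8, hence Group B.
14 — 14 = 3·4 + 2, 14 ≥ 8, hence Group B.
57 — 57 = 3·19, 57 ≥ 8, hence Group A.

Group B, Group B, Group B, Group A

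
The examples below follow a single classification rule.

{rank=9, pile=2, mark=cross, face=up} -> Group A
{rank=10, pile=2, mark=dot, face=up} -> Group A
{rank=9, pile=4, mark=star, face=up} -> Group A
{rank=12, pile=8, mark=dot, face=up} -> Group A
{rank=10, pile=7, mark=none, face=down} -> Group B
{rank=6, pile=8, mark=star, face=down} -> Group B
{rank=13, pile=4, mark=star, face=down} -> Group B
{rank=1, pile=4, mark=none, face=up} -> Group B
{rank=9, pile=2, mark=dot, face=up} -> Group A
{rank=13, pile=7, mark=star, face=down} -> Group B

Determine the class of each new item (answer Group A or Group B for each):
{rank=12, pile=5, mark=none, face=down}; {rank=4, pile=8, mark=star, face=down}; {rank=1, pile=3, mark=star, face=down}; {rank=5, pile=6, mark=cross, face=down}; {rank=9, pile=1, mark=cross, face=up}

Group B, Group B, Group B, Group B, Group A

Rule: face is up AND rank ≥ 6. This holds for each 'Group A' example and fails for each 'Group B' one.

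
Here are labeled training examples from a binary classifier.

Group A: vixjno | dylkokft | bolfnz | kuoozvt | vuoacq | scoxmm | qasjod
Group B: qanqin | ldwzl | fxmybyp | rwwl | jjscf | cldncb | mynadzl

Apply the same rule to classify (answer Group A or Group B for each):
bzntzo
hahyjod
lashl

Group A, Group A, Group B

A rule that fits every label: contains 'o' — true of each 'Group A' example, false of each 'Group B' one.
bzntzo → has 'o' → Group A.
hahyjod → has 'o' → Group A.
lashl → no 'o' → Group B.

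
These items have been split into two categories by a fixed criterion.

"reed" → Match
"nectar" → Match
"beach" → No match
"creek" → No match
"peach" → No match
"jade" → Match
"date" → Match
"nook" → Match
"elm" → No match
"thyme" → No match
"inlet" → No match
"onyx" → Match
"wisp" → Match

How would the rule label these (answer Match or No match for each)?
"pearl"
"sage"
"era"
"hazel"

No match, Match, No match, No match

The common property of the 'Match' items is: even length. No 'No match' item has it.
"pearl" — length 5, hence No match. "sage" — length 4, hence Match. "era" — length 3, hence No match. "hazel" — length 5, hence No match.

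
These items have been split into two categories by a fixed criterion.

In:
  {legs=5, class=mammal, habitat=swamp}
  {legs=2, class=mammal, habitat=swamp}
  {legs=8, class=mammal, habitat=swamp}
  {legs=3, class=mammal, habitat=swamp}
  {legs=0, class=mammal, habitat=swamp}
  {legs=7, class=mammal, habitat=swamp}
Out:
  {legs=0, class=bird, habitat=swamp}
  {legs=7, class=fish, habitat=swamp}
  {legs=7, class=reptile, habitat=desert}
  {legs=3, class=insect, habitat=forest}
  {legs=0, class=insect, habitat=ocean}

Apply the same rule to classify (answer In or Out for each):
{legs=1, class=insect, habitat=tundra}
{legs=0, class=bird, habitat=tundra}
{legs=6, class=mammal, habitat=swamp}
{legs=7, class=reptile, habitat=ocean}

Out, Out, In, Out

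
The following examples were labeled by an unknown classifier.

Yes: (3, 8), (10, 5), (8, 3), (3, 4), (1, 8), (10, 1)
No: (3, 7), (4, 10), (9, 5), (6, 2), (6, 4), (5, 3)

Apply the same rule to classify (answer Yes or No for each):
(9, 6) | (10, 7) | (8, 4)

Yes, Yes, No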